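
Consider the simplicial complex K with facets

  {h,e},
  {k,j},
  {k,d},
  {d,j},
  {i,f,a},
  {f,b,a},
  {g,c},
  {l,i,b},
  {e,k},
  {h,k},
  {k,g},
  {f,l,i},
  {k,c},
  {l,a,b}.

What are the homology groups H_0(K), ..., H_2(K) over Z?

H_0 = Z^2,  H_1 = Z^4,  H_2 = 0.

Order the vertices as a < b < c < d < e < f < g < h < i < j < k < l. Listing each simplex with vertices in this order, K has dimension 2 with simplices:

  0-simplices (12): a, b, c, d, e, f, g, h, i, j, k, l
  1-simplices (19): ab, af, ai, al, bf, bi, bl, cg, ck, dj, dk, eh, ek, fi, fl, gk, hk, il, jk
  2-simplices (5): abf, abl, afi, bil, fil

giving chain groups C_0 ≅ Z^12, C_1 ≅ Z^19, C_2 ≅ Z^5.

∂_1: C_1 → C_0 sends each edge [p,q] (with p < q) to q − p.
This gives a 12×19 integer matrix of rank 10; reducing to Smith normal form yields diagonal entries (1,1,1,1,1,1,1,1,1,1).

∂_2: C_2 → C_1 acts by ∂[p,q,r] = [q,r] − [p,r] + [p,q]. For instance
  ∂afi = fi − ai + af,
  ∂bil = il − bl + bi.
The 19×5 boundary matrix has rank 5 and Smith normal form diag(1,1,1,1,1).

From H_k ≅ ker(∂_k) / im(∂_{k+1}) we obtain:

  H_0: rank C_0 − rank ∂_1 = 12 − 10 = 2, and the invariant factors of ∂_1 are all 1, so H_0 ≅ Z^2.
  H_1: rank ker ∂_1 − rank ∂_2 = (19 − 10) − 5 = 4, and the invariant factors of ∂_2 are all 1, so H_1 ≅ Z^4.
  H_2: rank ker ∂_2 − rank ∂_3 = (5 − 5) − 0 = 0, and there is no ∂_3, so H_2 ≅ 0.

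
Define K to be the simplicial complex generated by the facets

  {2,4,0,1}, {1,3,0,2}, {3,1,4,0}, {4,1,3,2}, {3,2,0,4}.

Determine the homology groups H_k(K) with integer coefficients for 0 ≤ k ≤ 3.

H_0 ≅ Z,  H_1 = 0,  H_2 = 0,  H_3 ≅ Z.

Fix the vertex order 0 < 1 < 2 < 3 < 4 and write every simplex with vertices in increasing order. Then dim K = 3 and the simplices of K are:

  0-simplices (5): [0], [1], [2], [3], [4]
  1-simplices (10): [0,1], [0,2], [0,3], [0,4], [1,2], [1,3], [1,4], [2,3], [2,4], [3,4]
  2-simplices (10): [0,1,2], [0,1,3], [0,1,4], [0,2,3], [0,2,4], [0,3,4], [1,2,3], [1,2,4], [1,3,4], [2,3,4]
  3-simplices (5): [0,1,2,3], [0,1,2,4], [0,1,3,4], [0,2,3,4], [1,2,3,4]

giving chain groups C_0 ≅ Z^5, C_1 ≅ Z^10, C_2 ≅ Z^10, C_3 ≅ Z^5.

The boundary map ∂_1: C_1 → C_0 sends each edge [p,q] (with p < q) to q − p.
As a 5×10 matrix over Z this has rank 4, with invariant factors (1,1,1,1).

∂_2: C_2 → C_1 acts by ∂[p,q,r] = [q,r] − [p,r] + [p,q]. For instance
  ∂[1,2,3] = [2,3] − [1,3] + [1,2],
  ∂[0,1,4] = [1,4] − [0,4] + [0,1].
The 10×10 boundary matrix has rank 6 and Smith normal form diag(1,1,1,1,1,1).

Boundary ∂_3: C_3 → C_2 sends each 3-simplex σ to the alternating sum Σ_i (−1)^i (σ with its i-th vertex removed). For instance
  ∂[0,2,3,4] = [2,3,4] − [0,3,4] + [0,2,4] − [0,2,3],
  ∂[1,2,3,4] = [2,3,4] − [1,3,4] + [1,2,4] − [1,2,3].
The resulting 10×5 matrix has rank 4, and its Smith normal form has invariant factors (1,1,1,1).

Reading off H_k = ker ∂_k / im ∂_{k+1}:

  H_0: rank C_0 − rank ∂_1 = 5 − 4 = 1, and the invariant factors of ∂_1 are all 1, so H_0 = Z.
  H_1: rank ker ∂_1 − rank ∂_2 = (10 − 4) − 6 = 0, and the invariant factors of ∂_2 are all 1, so H_1 = 0.
  H_2: rank ker ∂_2 − rank ∂_3 = (10 − 6) − 4 = 0, and the invariant factors of ∂_3 are all 1, so H_2 = 0.
  H_3: rank ker ∂_3 − rank ∂_4 = (5 − 4) − 0 = 1, and there is no ∂_4, so H_3 = Z.

As a check, the Euler characteristic is 5 − 10 + 10 − 5 = 0, which agrees with 1 − 0 + 0 − 1 = 0.
(K is a triangulation of the 3-sphere S^3.)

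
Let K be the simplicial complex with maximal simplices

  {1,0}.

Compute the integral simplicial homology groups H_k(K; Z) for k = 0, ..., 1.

Fix the vertex order 0 < 1 and write every simplex with vertices in increasing order. Then dim K = 1 and the simplices of K are:

  0-simplices (2): [0], [1]
  1-simplices (1): [0,1]

giving chain groups C_0 ≅ Z^2, C_1 ≅ Z^1.

Boundary ∂_1: C_1 → C_0 is given by ∂[p,q] = [q] − [p].
The 2×1 boundary matrix has rank 1 and Smith normal form diag(1).

Reading off H_k = ker ∂_k / im ∂_{k+1}:

  H_0: rank C_0 − rank ∂_1 = 2 − 1 = 1, and the invariant factors of ∂_1 are all 1, so H_0 ≅ Z.
  H_1: rank ker ∂_1 − rank ∂_2 = (1 − 1) − 0 = 0, and there is no ∂_2, so H_1 ≅ 0.

H_0 ≅ Z,  H_1 = 0.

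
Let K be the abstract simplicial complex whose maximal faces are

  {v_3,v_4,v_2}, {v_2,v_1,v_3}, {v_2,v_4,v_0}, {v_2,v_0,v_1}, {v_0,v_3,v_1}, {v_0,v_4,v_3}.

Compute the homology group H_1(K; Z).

H_1 ≅ 0.

Take the total order v_0 < v_1 < v_2 < v_3 < v_4 on the vertex set. Then K (dimension 2) consists of the simplices:

  0-simplices (5): [v_0], [v_1], [v_2], [v_3], [v_4]
  1-simplices (9): [v_0,v_1], [v_0,v_2], [v_0,v_3], [v_0,v_4], [v_1,v_2], [v_1,v_3], [v_2,v_3], [v_2,v_4], [v_3,v_4]
  2-simplices (6): [v_0,v_1,v_2], [v_0,v_1,v_3], [v_0,v_2,v_4], [v_0,v_3,v_4], [v_1,v_2,v_3], [v_2,v_3,v_4]

so the chain groups are C_0 ≅ Z^5, C_1 ≅ Z^9, C_2 ≅ Z^6.

The boundary map ∂_1: C_1 → C_0 sends each edge [p,q] (with p < q) to q − p. For instance
  ∂[v_2,v_3] = [v_3] − [v_2].
The 5×9 boundary matrix has rank 4 and Smith normal form diag(1,1,1,1).

The boundary map ∂_2: C_2 → C_1 sends each 2-simplex [p,q,r] to [q,r] − [p,r] + [p,q]. For instance
  ∂[v_1,v_2,v_3] = [v_2,v_3] − [v_1,v_3] + [v_1,v_2],
  ∂[v_0,v_1,v_3] = [v_1,v_3] − [v_0,v_3] + [v_0,v_1].
The 9×6 boundary matrix has rank 5 and Smith normal form diag(1,1,1,1,1).

Computing H_k = (kernel of ∂_k) / (image of ∂_{k+1}):

  H_1: rank ker ∂_1 − rank ∂_2 = (9 − 4) − 5 = 0, and the invariant factors of ∂_2 are all 1, so H_1 ≅ 0.

(K is a triangulation of the 2-sphere S^2.)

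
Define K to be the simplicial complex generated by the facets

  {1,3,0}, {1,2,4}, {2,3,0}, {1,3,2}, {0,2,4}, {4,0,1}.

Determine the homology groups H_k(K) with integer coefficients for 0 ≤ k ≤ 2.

H_0 ≅ Z,  H_1 = 0,  H_2 ≅ Z.

Fix the vertex order 0 < 1 < 2 < 3 < 4 and write every simplex with vertices in increasing order. Then dim K = 2 and the simplices of K are:

  0-simplices (5): [0], [1], [2], [3], [4]
  1-simplices (9): [0,1], [0,2], [0,3], [0,4], [1,2], [1,3], [1,4], [2,3], [2,4]
  2-simplices (6): [0,1,3], [0,1,4], [0,2,3], [0,2,4], [1,2,3], [1,2,4]

giving chain groups C_0 ≅ Z^5, C_1 ≅ Z^9, C_2 ≅ Z^6.

The boundary map ∂_1: C_1 → C_0 is given by ∂[p,q] = [q] − [p]. For instance
  ∂[0,2] = [2] − [0].
As a 5×9 matrix over Z this has rank 4, with invariant factors (1,1,1,1).

∂_2: C_2 → C_1 sends each 2-simplex [p,q,r] to [q,r] − [p,r] + [p,q]. For instance
  ∂[0,1,3] = [1,3] − [0,3] + [0,1],
  ∂[1,2,4] = [2,4] − [1,4] + [1,2].
The 9×6 boundary matrix has rank 5 and Smith normal form diag(1,1,1,1,1).

Computing H_k = (kernel of ∂_k) / (image of ∂_{k+1}):

  H_0: rank C_0 − rank ∂_1 = 5 − 4 = 1, and the invariant factors of ∂_1 are all 1, so H_0 ≅ Z.
  H_1: rank ker ∂_1 − rank ∂_2 = (9 − 4) − 5 = 0, and the invariant factors of ∂_2 are all 1, so H_1 ≅ 0.
  H_2: rank ker ∂_2 − rank ∂_3 = (6 − 5) − 0 = 1, and there is no ∂_3, so H_2 ≅ Z.

As a check, the Euler characteristic is 5 − 9 + 6 = 2, which agrees with 1 − 0 + 1 = 2.
(K is a triangulation of the 2-sphere S^2.)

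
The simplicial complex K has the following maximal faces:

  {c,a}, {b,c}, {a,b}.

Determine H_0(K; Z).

H_0 ≅ Z.

We work with the vertex ordering a < b < c. The simplices of K, each written with vertices in increasing order, are:

  0-simplices (3): a, b, c
  1-simplices (3): ab, ac, bc

so the chain groups are C_0 ≅ Z^3, C_1 ≅ Z^3.

Boundary ∂_1: C_1 → C_0 is given by ∂[p,q] = [q] − [p].
As a 3×3 matrix over Z this has rank 2, with invariant factors (1,1).

Reading off H_k = ker ∂_k / im ∂_{k+1}:

  H_0: rank C_0 − rank ∂_1 = 3 − 2 = 1, and the invariant factors of ∂_1 are all 1, so H_0 = Z.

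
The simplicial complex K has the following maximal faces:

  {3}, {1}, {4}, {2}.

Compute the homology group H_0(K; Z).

H_0 ≅ Z^4.

Take the total order 1 < 2 < 3 < 4 on the vertex set. Then K (dimension 0) consists of the simplices:

  0-simplices (4): [1], [2], [3], [4]

giving chain groups C_0 ≅ Z^4.

Now H_k = ker ∂_k / im ∂_{k+1}, so:

  H_0: rank C_0 − rank ∂_1 = 4 − 0 = 4, and there is no ∂_1, so H_0 = Z^4.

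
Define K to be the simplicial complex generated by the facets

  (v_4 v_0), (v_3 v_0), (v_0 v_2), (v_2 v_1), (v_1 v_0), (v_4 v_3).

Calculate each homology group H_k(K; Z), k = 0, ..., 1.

H_0 = Z,  H_1 = Z^2.

We work with the vertex ordering v_0 < v_1 < v_2 < v_3 < v_4. The simplices of K, each written with vertices in increasing order, are:

  0-simplices (5): [v_0], [v_1], [v_2], [v_3], [v_4]
  1-simplices (6): [v_0,v_1], [v_0,v_2], [v_0,v_3], [v_0,v_4], [v_1,v_2], [v_3,v_4]

Hence C_0 ≅ Z^5, C_1 ≅ Z^6.

The boundary map ∂_1: C_1 → C_0 maps an edge to its endpoints' difference, ∂[p,q] = q − p.
This gives a 5×6 integer matrix of rank 4; reducing to Smith normal form yields diagonal entries (1,1,1,1).

Now H_k = ker ∂_k / im ∂_{k+1}, so:

  H_0: rank C_0 − rank ∂_1 = 5 − 4 = 1, and the invariant factors of ∂_1 are all 1, so H_0 ≅ Z.
  H_1: rank ker ∂_1 − rank ∂_2 = (6 − 4) − 0 = 2, and there is no ∂_2, so H_1 ≅ Z^2.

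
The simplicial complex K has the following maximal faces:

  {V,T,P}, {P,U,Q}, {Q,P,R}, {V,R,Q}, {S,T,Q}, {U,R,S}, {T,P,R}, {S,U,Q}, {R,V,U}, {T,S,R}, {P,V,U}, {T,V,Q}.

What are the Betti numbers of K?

Take the total order P < Q < R < S < T < U < V on the vertex set. Then K (dimension 2) consists of the simplices:

  0-simplices (7): P, Q, R, S, T, U, V
  1-simplices (18): PQ, PR, PT, PU, PV, QR, QS, QT, QU, QV, RS, RT, RU, RV, ST, SU, TV, UV
  2-simplices (12): PQR, PQU, PRT, PTV, PUV, QRV, QST, QSU, QTV, RST, RSU, RUV

Hence C_0 ≅ Z^7, C_1 ≅ Z^18, C_2 ≅ Z^12.

∂_1: C_1 → C_0 sends each edge [p,q] (with p < q) to q − p.
The resulting 7×18 matrix has rank 6, and its Smith normal form has invariant factors (1,1,1,1,1,1).

The boundary map ∂_2: C_2 → C_1 maps a triangle to the signed sum of its edges. For instance
  ∂QTV = TV − QV + QT,
  ∂PTV = TV − PV + PT.
This gives a 18×12 integer matrix of rank 12; reducing to Smith normal form yields diagonal entries (1,1,1,1,1,1,1,1,1,1,1,2).

Computing H_k = (kernel of ∂_k) / (image of ∂_{k+1}):

  H_0: rank C_0 − rank ∂_1 = 7 − 6 = 1, and the invariant factors of ∂_1 are all 1, so H_0 ≅ Z.
  H_1: rank ker ∂_1 − rank ∂_2 = (18 − 6) − 12 = 0, and ∂_2 has invariant factor 2 > 1, so H_1 ≅ Z/2.
  H_2: rank ker ∂_2 − rank ∂_3 = (12 − 12) − 0 = 0, and there is no ∂_3, so H_2 ≅ 0.

(K is a triangulation of the real projective plane RP^2.)

Hence the Betti numbers are b_0 = 1, b_1 = 0, b_2 = 0.

b_0 = 1, b_1 = 0, b_2 = 0.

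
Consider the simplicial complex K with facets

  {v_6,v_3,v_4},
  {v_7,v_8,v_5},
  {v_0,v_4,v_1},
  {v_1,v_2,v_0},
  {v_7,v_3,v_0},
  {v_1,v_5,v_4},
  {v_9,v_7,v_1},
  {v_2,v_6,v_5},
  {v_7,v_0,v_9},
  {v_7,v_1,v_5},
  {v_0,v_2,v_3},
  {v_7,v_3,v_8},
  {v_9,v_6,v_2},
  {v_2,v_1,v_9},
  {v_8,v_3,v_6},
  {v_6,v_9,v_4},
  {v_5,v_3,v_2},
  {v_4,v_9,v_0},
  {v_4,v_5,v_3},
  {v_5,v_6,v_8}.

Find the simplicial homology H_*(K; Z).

Order the vertices as v_0 < v_1 < v_2 < v_3 < v_4 < v_5 < v_6 < v_7 < v_8 < v_9. Listing each simplex with vertices in this order, K has dimension 2 with simplices:

  0-simplices (10): [v_0], [v_1], [v_2], [v_3], [v_4], [v_5], [v_6], [v_7], [v_8], [v_9]
  1-simplices (30): (30 of them)
  2-simplices (20): (20 of them)

giving chain groups C_0 ≅ Z^10, C_1 ≅ Z^30, C_2 ≅ Z^20.

Boundary ∂_1: C_1 → C_0 maps an edge to its endpoints' difference, ∂[p,q] = q − p.
As a 10×30 matrix over Z this has rank 9, with invariant factors (1,1,1,1,1,1,1,1,1).

∂_2: C_2 → C_1 maps a triangle to the signed sum of its edges. For instance
  ∂[v_0,v_7,v_9] = [v_7,v_9] − [v_0,v_9] + [v_0,v_7],
  ∂[v_3,v_7,v_8] = [v_7,v_8] − [v_3,v_8] + [v_3,v_7].
As a 30×20 matrix over Z this has rank 20, with invariant factors (1,1,1,1,1,1,1,1,1,1,1,1,1,1,1,1,1,1,1,2).

From H_k ≅ ker(∂_k) / im(∂_{k+1}) we obtain:

  H_0: rank C_0 − rank ∂_1 = 10 − 9 = 1, and the invariant factors of ∂_1 are all 1, so H_0 ≅ Z.
  H_1: rank ker ∂_1 − rank ∂_2 = (30 − 9) − 20 = 1, and ∂_2 has invariant factor 2 > 1, so H_1 ≅ Z ⊕ Z/2Z.
  H_2: rank ker ∂_2 − rank ∂_3 = (20 − 20) − 0 = 0, and there is no ∂_3, so H_2 ≅ 0.

As a check, the Euler characteristic is 10 − 30 + 20 = 0, which agrees with 1 − 1 + 0 = 0.
(K is a triangulation of the Klein bottle.)

H_0 ≅ Z,  H_1 ≅ Z ⊕ Z/2Z,  H_2 = 0.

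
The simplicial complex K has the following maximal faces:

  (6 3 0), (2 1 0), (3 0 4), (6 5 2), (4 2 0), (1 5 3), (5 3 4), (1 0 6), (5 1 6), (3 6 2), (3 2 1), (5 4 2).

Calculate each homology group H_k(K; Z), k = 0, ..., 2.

H_0 ≅ Z,  H_1 ≅ Z/2,  H_2 = 0.

Order the vertices as 0 < 1 < 2 < 3 < 4 < 5 < 6. Listing each simplex with vertices in this order, K has dimension 2 with simplices:

  0-simplices (7): [0], [1], [2], [3], [4], [5], [6]
  1-simplices (18): [0,1], [0,2], [0,3], [0,4], [0,6], [1,2], [1,3], [1,5], [1,6], [2,3], [2,4], [2,5], [2,6], [3,4], [3,5], [3,6], [4,5], [5,6]
  2-simplices (12): [0,1,2], [0,1,6], [0,2,4], [0,3,4], [0,3,6], [1,2,3], [1,3,5], [1,5,6], [2,3,6], [2,4,5], [2,5,6], [3,4,5]

Hence C_0 ≅ Z^7, C_1 ≅ Z^18, C_2 ≅ Z^12.

The boundary map ∂_1: C_1 → C_0 is given by ∂[p,q] = [q] − [p]. For instance
  ∂[0,6] = [6] − [0].
The 7×18 boundary matrix has rank 6 and Smith normal form diag(1,1,1,1,1,1).

Boundary ∂_2: C_2 → C_1 maps a triangle to the signed sum of its edges. For instance
  ∂[0,1,6] = [1,6] − [0,6] + [0,1],
  ∂[0,3,4] = [3,4] − [0,4] + [0,3].
This gives a 18×12 integer matrix of rank 12; reducing to Smith normal form yields diagonal entries (1,1,1,1,1,1,1,1,1,1,1,2).

Now H_k = ker ∂_k / im ∂_{k+1}, so:

  H_0: rank C_0 − rank ∂_1 = 7 − 6 = 1, and the invariant factors of ∂_1 are all 1, so H_0 = Z.
  H_1: rank ker ∂_1 − rank ∂_2 = (18 − 6) − 12 = 0, and ∂_2 has invariant factor 2 > 1, so H_1 = Z/2.
  H_2: rank ker ∂_2 − rank ∂_3 = (12 − 12) − 0 = 0, and there is no ∂_3, so H_2 = 0.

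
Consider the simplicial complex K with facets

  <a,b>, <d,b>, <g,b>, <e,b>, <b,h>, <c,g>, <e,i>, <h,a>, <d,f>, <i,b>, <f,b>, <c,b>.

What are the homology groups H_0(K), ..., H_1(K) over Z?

H_0 ≅ Z,  H_1 ≅ Z^4.

Order the vertices as a < b < c < d < e < f < g < h < i. Listing each simplex with vertices in this order, K has dimension 1 with simplices:

  0-simplices (9): a, b, c, d, e, f, g, h, i
  1-simplices (12): ab, ah, bc, bd, be, bf, bg, bh, bi, cg, df, ei

Hence C_0 ≅ Z^9, C_1 ≅ Z^12.

The boundary map ∂_1: C_1 → C_0 maps an edge to its endpoints' difference, ∂[p,q] = q − p.
The 9×12 boundary matrix has rank 8 and Smith normal form diag(1,1,1,1,1,1,1,1).

Now H_k = ker ∂_k / im ∂_{k+1}, so:

  H_0: rank C_0 − rank ∂_1 = 9 − 8 = 1, and the invariant factors of ∂_1 are all 1, so H_0 ≅ Z.
  H_1: rank ker ∂_1 − rank ∂_2 = (12 − 8) − 0 = 4, and there is no ∂_2, so H_1 ≅ Z^4.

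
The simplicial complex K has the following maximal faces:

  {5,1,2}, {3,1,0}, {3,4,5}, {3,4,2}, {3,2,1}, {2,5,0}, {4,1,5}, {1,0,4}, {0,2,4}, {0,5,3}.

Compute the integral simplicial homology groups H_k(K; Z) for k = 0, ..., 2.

H_0 = Z,  H_1 = Z/2Z,  H_2 = 0.

Fix the vertex order 0 < 1 < 2 < 3 < 4 < 5 and write every simplex with vertices in increasing order. Then dim K = 2 and the simplices of K are:

  0-simplices (6): [0], [1], [2], [3], [4], [5]
  1-simplices (15): [0,1], [0,2], [0,3], [0,4], [0,5], [1,2], [1,3], [1,4], [1,5], [2,3], [2,4], [2,5], [3,4], [3,5], [4,5]
  2-simplices (10): [0,1,3], [0,1,4], [0,2,4], [0,2,5], [0,3,5], [1,2,3], [1,2,5], [1,4,5], [2,3,4], [3,4,5]

so the chain groups are C_0 ≅ Z^6, C_1 ≅ Z^15, C_2 ≅ Z^10.

The boundary map ∂_1: C_1 → C_0 is given by ∂[p,q] = [q] − [p]. For instance
  ∂[0,4] = [4] − [0].
This gives a 6×15 integer matrix of rank 5; reducing to Smith normal form yields diagonal entries (1,1,1,1,1).

The boundary map ∂_2: C_2 → C_1 maps a triangle to the signed sum of its edges. For instance
  ∂[0,2,4] = [2,4] − [0,4] + [0,2],
  ∂[0,1,4] = [1,4] − [0,4] + [0,1].
The 15×10 boundary matrix has rank 10 and Smith normal form diag(1,1,1,1,1,1,1,1,1,2).

Computing H_k = (kernel of ∂_k) / (image of ∂_{k+1}):

  H_0: rank C_0 − rank ∂_1 = 6 − 5 = 1, and the invariant factors of ∂_1 are all 1, so H_0 = Z.
  H_1: rank ker ∂_1 − rank ∂_2 = (15 − 5) − 10 = 0, and ∂_2 has invariant factor 2 > 1, so H_1 = Z/2Z.
  H_2: rank ker ∂_2 − rank ∂_3 = (10 − 10) − 0 = 0, and there is no ∂_3, so H_2 = 0.

(K is a triangulation of the real projective plane RP^2.)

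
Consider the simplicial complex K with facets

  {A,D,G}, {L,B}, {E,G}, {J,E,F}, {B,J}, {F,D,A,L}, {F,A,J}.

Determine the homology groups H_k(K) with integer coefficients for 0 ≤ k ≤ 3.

We work with the vertex ordering A < B < D < E < F < G < J < L. The simplices of K, each written with vertices in increasing order, are:

  0-simplices (8): A, B, D, E, F, G, J, L
  1-simplices (15): AD, AF, AG, AJ, AL, BJ, BL, DF, DG, DL, EF, EG, EJ, FJ, FL
  2-simplices (7): ADF, ADG, ADL, AFJ, AFL, DFL, EFJ
  3-simplices (1): ADFL

so the chain groups are C_0 ≅ Z^8, C_1 ≅ Z^15, C_2 ≅ Z^7, C_3 ≅ Z^1.

∂_1: C_1 → C_0 maps an edge to its endpoints' difference, ∂[p,q] = q − p.
As a 8×15 matrix over Z this has rank 7, with invariant factors (1,1,1,1,1,1,1).

∂_2: C_2 → C_1 sends each 2-simplex [p,q,r] to [q,r] − [p,r] + [p,q]. For instance
  ∂AFJ = FJ − AJ + AF,
  ∂ADF = DF − AF + AD.
As a 15×7 matrix over Z this has rank 6, with invariant factors (1,1,1,1,1,1).

Boundary ∂_3: C_3 → C_2 sends each 3-simplex σ to the alternating sum Σ_i (−1)^i (σ with its i-th vertex removed). For instance
  ∂ADFL = DFL − AFL + ADL − ADF.
The 7×1 boundary matrix has rank 1 and Smith normal form diag(1).

Computing H_k = (kernel of ∂_k) / (image of ∂_{k+1}):

  H_0: rank C_0 − rank ∂_1 = 8 − 7 = 1, and the invariant factors of ∂_1 are all 1, so H_0 = Z.
  H_1: rank ker ∂_1 − rank ∂_2 = (15 − 7) − 6 = 2, and the invariant factors of ∂_2 are all 1, so H_1 = Z^2.
  H_2: rank ker ∂_2 − rank ∂_3 = (7 − 6) − 1 = 0, and the invariant factors of ∂_3 are all 1, so H_2 = 0.
  H_3: rank ker ∂_3 − rank ∂_4 = (1 − 1) − 0 = 0, and there is no ∂_4, so H_3 = 0.

H_0 ≅ Z,  H_1 ≅ Z^2,  H_2 = 0,  H_3 = 0.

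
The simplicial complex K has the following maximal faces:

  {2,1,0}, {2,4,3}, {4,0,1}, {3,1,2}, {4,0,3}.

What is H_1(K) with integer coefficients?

K has 5 vertices, 10 edges, 5 triangles.
rank ∂_1 = 4, rank ∂_2 = 5 ⇒ b_1 = 10 − 4 − 5 = 1; all invariant factors of ∂_2 are 1 so no torsion. So H_1 = Z.

H_1 ≅ Z.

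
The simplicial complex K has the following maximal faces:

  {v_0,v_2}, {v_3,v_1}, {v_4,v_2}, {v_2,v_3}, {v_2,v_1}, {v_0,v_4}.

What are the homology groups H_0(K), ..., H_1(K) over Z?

H_0 ≅ Z,  H_1 ≅ Z^2.

Order the vertices as v_0 < v_1 < v_2 < v_3 < v_4. Listing each simplex with vertices in this order, K has dimension 1 with simplices:

  0-simplices (5): [v_0], [v_1], [v_2], [v_3], [v_4]
  1-simplices (6): [v_0,v_2], [v_0,v_4], [v_1,v_2], [v_1,v_3], [v_2,v_3], [v_2,v_4]

Hence C_0 ≅ Z^5, C_1 ≅ Z^6.

∂_1: C_1 → C_0 is given by ∂[p,q] = [q] − [p]. For instance
  ∂[v_2,v_3] = [v_3] − [v_2].
The 5×6 boundary matrix has rank 4 and Smith normal form diag(1,1,1,1).

Now H_k = ker ∂_k / im ∂_{k+1}, so:

  H_0: rank C_0 − rank ∂_1 = 5 − 4 = 1, and the invariant factors of ∂_1 are all 1, so H_0 = Z.
  H_1: rank ker ∂_1 − rank ∂_2 = (6 − 4) − 0 = 2, and there is no ∂_2, so H_1 = Z^2.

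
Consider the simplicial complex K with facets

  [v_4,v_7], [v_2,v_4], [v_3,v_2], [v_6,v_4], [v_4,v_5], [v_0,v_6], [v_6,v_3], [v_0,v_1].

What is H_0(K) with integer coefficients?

We work with the vertex ordering v_0 < v_1 < v_2 < v_3 < v_4 < v_5 < v_6 < v_7. The simplices of K, each written with vertices in increasing order, are:

  0-simplices (8): [v_0], [v_1], [v_2], [v_3], [v_4], [v_5], [v_6], [v_7]
  1-simplices (8): [v_0,v_1], [v_0,v_6], [v_2,v_3], [v_2,v_4], [v_3,v_6], [v_4,v_5], [v_4,v_6], [v_4,v_7]

giving chain groups C_0 ≅ Z^8, C_1 ≅ Z^8.

Boundary ∂_1: C_1 → C_0 maps an edge to its endpoints' difference, ∂[p,q] = q − p.
The 8×8 boundary matrix has rank 7 and Smith normal form diag(1,1,1,1,1,1,1).

From H_k ≅ ker(∂_k) / im(∂_{k+1}) we obtain:

  H_0: rank C_0 − rank ∂_1 = 8 − 7 = 1, and the invariant factors of ∂_1 are all 1, so H_0 ≅ Z.

H_0 = Z.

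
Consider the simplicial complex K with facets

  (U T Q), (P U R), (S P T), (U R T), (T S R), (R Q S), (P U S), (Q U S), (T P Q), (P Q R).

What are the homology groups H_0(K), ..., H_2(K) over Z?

We work with the vertex ordering P < Q < R < S < T < U. The simplices of K, each written with vertices in increasing order, are:

  0-simplices (6): P, Q, R, S, T, U
  1-simplices (15): PQ, PR, PS, PT, PU, QR, QS, QT, QU, RS, RT, RU, ST, SU, TU
  2-simplices (10): PQR, PQT, PRU, PST, PSU, QRS, QSU, QTU, RST, RTU

so the chain groups are C_0 ≅ Z^6, C_1 ≅ Z^15, C_2 ≅ Z^10.

∂_1: C_1 → C_0 maps an edge to its endpoints' difference, ∂[p,q] = q − p. For instance
  ∂PU = U − P.
This gives a 6×15 integer matrix of rank 5; reducing to Smith normal form yields diagonal entries (1,1,1,1,1).

∂_2: C_2 → C_1 maps a triangle to the signed sum of its edges. For instance
  ∂PRU = RU − PU + PR,
  ∂PSU = SU − PU + PS.
This gives a 15×10 integer matrix of rank 10; reducing to Smith normal form yields diagonal entries (1,1,1,1,1,1,1,1,1,2).

From H_k ≅ ker(∂_k) / im(∂_{k+1}) we obtain:

  H_0: rank C_0 − rank ∂_1 = 6 − 5 = 1, and the invariant factors of ∂_1 are all 1, so H_0 = Z.
  H_1: rank ker ∂_1 − rank ∂_2 = (15 − 5) − 10 = 0, and ∂_2 has invariant factor 2 > 1, so H_1 = Z/2Z.
  H_2: rank ker ∂_2 − rank ∂_3 = (10 − 10) − 0 = 0, and there is no ∂_3, so H_2 = 0.

As a check, the Euler characteristic is 6 − 15 + 10 = 1, which agrees with 1 − 0 + 0 = 1.

H_0 ≅ Z,  H_1 ≅ Z/2Z,  H_2 = 0.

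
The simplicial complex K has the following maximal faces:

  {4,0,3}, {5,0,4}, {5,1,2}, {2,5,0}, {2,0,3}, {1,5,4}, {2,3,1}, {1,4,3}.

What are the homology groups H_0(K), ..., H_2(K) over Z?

K has 6 vertices, 12 edges, 8 triangles.
rank ∂_0 = 0, rank ∂_1 = 5 ⇒ b_0 = 6 − 0 − 5 = 1; all invariant factors of ∂_1 are 1 so no torsion. So H_0 ≅ Z.
rank ∂_1 = 5, rank ∂_2 = 7 ⇒ b_1 = 12 − 5 − 7 = 0; all invariant factors of ∂_2 are 1 so no torsion. So H_1 ≅ 0.
rank ∂_2 = 7, rank ∂_3 = 0 ⇒ b_2 = 8 − 7 − 0 = 1. So H_2 ≅ Z.

H_0 = Z,  H_1 = 0,  H_2 = Z.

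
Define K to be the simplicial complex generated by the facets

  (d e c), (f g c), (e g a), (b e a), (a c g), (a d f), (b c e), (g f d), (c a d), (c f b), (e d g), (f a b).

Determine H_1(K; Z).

Order the vertices as a < b < c < d < e < f < g. Listing each simplex with vertices in this order, K has dimension 2 with simplices:

  0-simplices (7): a, b, c, d, e, f, g
  1-simplices (18): ab, ac, ad, ae, af, ag, bc, be, bf, cd, ce, cf, cg, de, df, dg, eg, fg
  2-simplices (12): abe, abf, acd, acg, adf, aeg, bce, bcf, cde, cfg, deg, dfg

Hence C_0 ≅ Z^7, C_1 ≅ Z^18, C_2 ≅ Z^12.

The boundary map ∂_1: C_1 → C_0 sends each edge [p,q] (with p < q) to q − p. For instance
  ∂af = f − a.
The 7×18 boundary matrix has rank 6 and Smith normal form diag(1,1,1,1,1,1).

∂_2: C_2 → C_1 sends each 2-simplex [p,q,r] to [q,r] − [p,r] + [p,q]. For instance
  ∂deg = eg − dg + de,
  ∂abf = bf − af + ab.
As a 18×12 matrix over Z this has rank 12, with invariant factors (1,1,1,1,1,1,1,1,1,1,1,2).

Now H_k = ker ∂_k / im ∂_{k+1}, so:

  H_1: rank ker ∂_1 − rank ∂_2 = (18 − 6) − 12 = 0, and ∂_2 has invariant factor 2 > 1, so H_1 ≅ Z_2.

(K is a triangulation of the real projective plane RP^2.)

H_1 ≅ Z_2.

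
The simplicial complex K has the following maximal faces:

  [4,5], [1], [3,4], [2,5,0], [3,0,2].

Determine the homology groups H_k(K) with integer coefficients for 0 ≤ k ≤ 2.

H_0 = Z^2,  H_1 = Z,  H_2 = 0.

We work with the vertex ordering 0 < 1 < 2 < 3 < 4 < 5. The simplices of K, each written with vertices in increasing order, are:

  0-simplices (6): [0], [1], [2], [3], [4], [5]
  1-simplices (7): [0,2], [0,3], [0,5], [2,3], [2,5], [3,4], [4,5]
  2-simplices (2): [0,2,3], [0,2,5]

giving chain groups C_0 ≅ Z^6, C_1 ≅ Z^7, C_2 ≅ Z^2.

Boundary ∂_1: C_1 → C_0 sends each edge [p,q] (with p < q) to q − p. For instance
  ∂[2,3] = [3] − [2].
The resulting 6×7 matrix has rank 4, and its Smith normal form has invariant factors (1,1,1,1).

Boundary ∂_2: C_2 → C_1 sends each 2-simplex [p,q,r] to [q,r] − [p,r] + [p,q]. For instance
  ∂[0,2,5] = [2,5] − [0,5] + [0,2],
  ∂[0,2,3] = [2,3] − [0,3] + [0,2].
The resulting 7×2 matrix has rank 2, and its Smith normal form has invariant factors (1,1).

Now H_k = ker ∂_k / im ∂_{k+1}, so:

  H_0: rank C_0 − rank ∂_1 = 6 − 4 = 2, and the invariant factors of ∂_1 are all 1, so H_0 = Z^2.
  H_1: rank ker ∂_1 − rank ∂_2 = (7 − 4) − 2 = 1, and the invariant factors of ∂_2 are all 1, so H_1 = Z.
  H_2: rank ker ∂_2 − rank ∂_3 = (2 − 2) − 0 = 0, and there is no ∂_3, so H_2 = 0.

As a check, the Euler characteristic is 6 − 7 + 2 = 1, which agrees with 2 − 1 + 0 = 1.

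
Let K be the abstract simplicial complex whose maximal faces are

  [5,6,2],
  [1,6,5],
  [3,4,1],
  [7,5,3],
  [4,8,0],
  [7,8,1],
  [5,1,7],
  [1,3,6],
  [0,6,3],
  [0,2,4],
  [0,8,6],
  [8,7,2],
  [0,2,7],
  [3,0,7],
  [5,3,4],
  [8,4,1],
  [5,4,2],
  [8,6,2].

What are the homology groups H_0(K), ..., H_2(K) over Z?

Take the total order 0 < 1 < 2 < 3 < 4 < 5 < 6 < 7 < 8 on the vertex set. Then K (dimension 2) consists of the simplices:

  0-simplices (9): [0], [1], [2], [3], [4], [5], [6], [7], [8]
  1-simplices (27): (27 of them)
  2-simplices (18): [0,2,4], [0,2,7], [0,3,6], [0,3,7], [0,4,8], [0,6,8], [1,3,4], [1,3,6], [1,4,8], [1,5,6], [1,5,7], [1,7,8], [2,4,5], [2,5,6], [2,6,8], [2,7,8], [3,4,5], [3,5,7]

Hence C_0 ≅ Z^9, C_1 ≅ Z^27, C_2 ≅ Z^18.

The boundary map ∂_1: C_1 → C_0 maps an edge to its endpoints' difference, ∂[p,q] = q − p. For instance
  ∂[5,6] = [6] − [5].
The resulting 9×27 matrix has rank 8, and its Smith normal form has invariant factors (1,1,1,1,1,1,1,1).

∂_2: C_2 → C_1 sends each 2-simplex [p,q,r] to [q,r] − [p,r] + [p,q]. For instance
  ∂[1,3,4] = [3,4] − [1,4] + [1,3],
  ∂[1,5,7] = [5,7] − [1,7] + [1,5].
The 27×18 boundary matrix has rank 18 and Smith normal form diag(1,1,1,1,1,1,1,1,1,1,1,1,1,1,1,1,1,2).

Reading off H_k = ker ∂_k / im ∂_{k+1}:

  H_0: rank C_0 − rank ∂_1 = 9 − 8 = 1, and the invariant factors of ∂_1 are all 1, so H_0 ≅ Z.
  H_1: rank ker ∂_1 − rank ∂_2 = (27 − 8) − 18 = 1, and ∂_2 has invariant factor 2 > 1, so H_1 ≅ Z ⊕ Z/2.
  H_2: rank ker ∂_2 − rank ∂_3 = (18 − 18) − 0 = 0, and there is no ∂_3, so H_2 ≅ 0.

As a check, the Euler characteristic is 9 − 27 + 18 = 0, which agrees with 1 − 1 + 0 = 0.
(K is a triangulation of the Klein bottle.)

H_0 = Z,  H_1 = Z ⊕ Z/2,  H_2 = 0.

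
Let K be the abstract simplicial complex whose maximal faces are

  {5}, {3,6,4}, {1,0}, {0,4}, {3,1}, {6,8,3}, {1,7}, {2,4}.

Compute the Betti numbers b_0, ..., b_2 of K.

Order the vertices as 0 < 1 < 2 < 3 < 4 < 5 < 6 < 7 < 8. Listing each simplex with vertices in this order, K has dimension 2 with simplices:

  0-simplices (9): [0], [1], [2], [3], [4], [5], [6], [7], [8]
  1-simplices (10): [0,1], [0,4], [1,3], [1,7], [2,4], [3,4], [3,6], [3,8], [4,6], [6,8]
  2-simplices (2): [3,4,6], [3,6,8]

Hence C_0 ≅ Z^9, C_1 ≅ Z^10, C_2 ≅ Z^2.

The boundary map ∂_1: C_1 → C_0 maps an edge to its endpoints' difference, ∂[p,q] = q − p. For instance
  ∂[6,8] = [8] − [6].
As a 9×10 matrix over Z this has rank 7, with invariant factors (1,1,1,1,1,1,1).

∂_2: C_2 → C_1 maps a triangle to the signed sum of its edges. For instance
  ∂[3,6,8] = [6,8] − [3,8] + [3,6],
  ∂[3,4,6] = [4,6] − [3,6] + [3,4].
This gives a 10×2 integer matrix of rank 2; reducing to Smith normal form yields diagonal entries (1,1).

Now H_k = ker ∂_k / im ∂_{k+1}, so:

  H_0: rank C_0 − rank ∂_1 = 9 − 7 = 2, and the invariant factors of ∂_1 are all 1, so H_0 ≅ Z^2.
  H_1: rank ker ∂_1 − rank ∂_2 = (10 − 7) − 2 = 1, and the invariant factors of ∂_2 are all 1, so H_1 ≅ Z.
  H_2: rank ker ∂_2 − rank ∂_3 = (2 − 2) − 0 = 0, and there is no ∂_3, so H_2 ≅ 0.

As a check, the Euler characteristic is 9 − 10 + 2 = 1, which agrees with 2 − 1 + 0 = 1.

Hence the Betti numbers are b_0 = 2, b_1 = 1, b_2 = 0.

b_0 = 2, b_1 = 1, b_2 = 0.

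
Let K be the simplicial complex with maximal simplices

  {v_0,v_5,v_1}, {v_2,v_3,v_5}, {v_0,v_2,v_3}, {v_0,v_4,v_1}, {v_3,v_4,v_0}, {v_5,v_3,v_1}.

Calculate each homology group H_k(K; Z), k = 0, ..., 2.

H_0 = Z,  H_1 = Z,  H_2 = 0.

Take the total order v_0 < v_1 < v_2 < v_3 < v_4 < v_5 on the vertex set. Then K (dimension 2) consists of the simplices:

  0-simplices (6): [v_0], [v_1], [v_2], [v_3], [v_4], [v_5]
  1-simplices (12): [v_0,v_1], [v_0,v_2], [v_0,v_3], [v_0,v_4], [v_0,v_5], [v_1,v_3], [v_1,v_4], [v_1,v_5], [v_2,v_3], [v_2,v_5], [v_3,v_4], [v_3,v_5]
  2-simplices (6): [v_0,v_1,v_4], [v_0,v_1,v_5], [v_0,v_2,v_3], [v_0,v_3,v_4], [v_1,v_3,v_5], [v_2,v_3,v_5]

Hence C_0 ≅ Z^6, C_1 ≅ Z^12, C_2 ≅ Z^6.

Boundary ∂_1: C_1 → C_0 maps an edge to its endpoints' difference, ∂[p,q] = q − p. For instance
  ∂[v_3,v_5] = [v_5] − [v_3].
The 6×12 boundary matrix has rank 5 and Smith normal form diag(1,1,1,1,1).

The boundary map ∂_2: C_2 → C_1 sends each 2-simplex [p,q,r] to [q,r] − [p,r] + [p,q]. For instance
  ∂[v_2,v_3,v_5] = [v_3,v_5] − [v_2,v_5] + [v_2,v_3],
  ∂[v_0,v_1,v_5] = [v_1,v_5] − [v_0,v_5] + [v_0,v_1].
The 12×6 boundary matrix has rank 6 and Smith normal form diag(1,1,1,1,1,1).

Computing H_k = (kernel of ∂_k) / (image of ∂_{k+1}):

  H_0: rank C_0 − rank ∂_1 = 6 − 5 = 1, and the invariant factors of ∂_1 are all 1, so H_0 = Z.
  H_1: rank ker ∂_1 − rank ∂_2 = (12 − 5) − 6 = 1, and the invariant factors of ∂_2 are all 1, so H_1 = Z.
  H_2: rank ker ∂_2 − rank ∂_3 = (6 − 6) − 0 = 0, and there is no ∂_3, so H_2 = 0.

As a check, the Euler characteristic is 6 − 12 + 6 = 0, which agrees with 1 − 1 + 0 = 0.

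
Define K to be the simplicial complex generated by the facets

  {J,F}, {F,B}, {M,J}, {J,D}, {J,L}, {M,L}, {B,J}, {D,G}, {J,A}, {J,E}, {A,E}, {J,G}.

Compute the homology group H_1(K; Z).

H_1 ≅ Z^4.

Order the vertices as A < B < D < E < F < G < J < L < M. Listing each simplex with vertices in this order, K has dimension 1 with simplices:

  0-simplices (9): A, B, D, E, F, G, J, L, M
  1-simplices (12): AE, AJ, BF, BJ, DG, DJ, EJ, FJ, GJ, JL, JM, LM

giving chain groups C_0 ≅ Z^9, C_1 ≅ Z^12.

∂_1: C_1 → C_0 sends each edge [p,q] (with p < q) to q − p. For instance
  ∂DG = G − D.
The resulting 9×12 matrix has rank 8, and its Smith normal form has invariant factors (1,1,1,1,1,1,1,1).

From H_k ≅ ker(∂_k) / im(∂_{k+1}) we obtain:

  H_1: rank ker ∂_1 − rank ∂_2 = (12 − 8) − 0 = 4, and there is no ∂_2, so H_1 ≅ Z^4.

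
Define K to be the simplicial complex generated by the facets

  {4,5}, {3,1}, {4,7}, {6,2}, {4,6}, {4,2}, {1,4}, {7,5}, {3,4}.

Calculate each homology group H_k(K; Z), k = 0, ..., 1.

H_0 ≅ Z,  H_1 ≅ Z^3.

We work with the vertex ordering 1 < 2 < 3 < 4 < 5 < 6 < 7. The simplices of K, each written with vertices in increasing order, are:

  0-simplices (7): [1], [2], [3], [4], [5], [6], [7]
  1-simplices (9): [1,3], [1,4], [2,4], [2,6], [3,4], [4,5], [4,6], [4,7], [5,7]

so the chain groups are C_0 ≅ Z^7, C_1 ≅ Z^9.

The boundary map ∂_1: C_1 → C_0 is given by ∂[p,q] = [q] − [p].
This gives a 7×9 integer matrix of rank 6; reducing to Smith normal form yields diagonal entries (1,1,1,1,1,1).

Reading off H_k = ker ∂_k / im ∂_{k+1}:

  H_0: rank C_0 − rank ∂_1 = 7 − 6 = 1, and the invariant factors of ∂_1 are all 1, so H_0 = Z.
  H_1: rank ker ∂_1 − rank ∂_2 = (9 − 6) − 0 = 3, and there is no ∂_2, so H_1 = Z^3.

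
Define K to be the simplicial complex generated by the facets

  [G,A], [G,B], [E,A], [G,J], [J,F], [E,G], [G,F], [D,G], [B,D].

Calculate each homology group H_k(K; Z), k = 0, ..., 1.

Take the total order A < B < D < E < F < G < J on the vertex set. Then K (dimension 1) consists of the simplices:

  0-simplices (7): A, B, D, E, F, G, J
  1-simplices (9): AE, AG, BD, BG, DG, EG, FG, FJ, GJ

Hence C_0 ≅ Z^7, C_1 ≅ Z^9.

The boundary map ∂_1: C_1 → C_0 maps an edge to its endpoints' difference, ∂[p,q] = q − p. For instance
  ∂AE = E − A.
This gives a 7×9 integer matrix of rank 6; reducing to Smith normal form yields diagonal entries (1,1,1,1,1,1).

Now H_k = ker ∂_k / im ∂_{k+1}, so:

  H_0: rank C_0 − rank ∂_1 = 7 − 6 = 1, and the invariant factors of ∂_1 are all 1, so H_0 ≅ Z.
  H_1: rank ker ∂_1 − rank ∂_2 = (9 − 6) − 0 = 3, and there is no ∂_2, so H_1 ≅ Z^3.

As a check, the Euler characteristic is 7 − 9 = -2, which agrees with 1 − 3 = -2.

H_0 = Z,  H_1 = Z^3.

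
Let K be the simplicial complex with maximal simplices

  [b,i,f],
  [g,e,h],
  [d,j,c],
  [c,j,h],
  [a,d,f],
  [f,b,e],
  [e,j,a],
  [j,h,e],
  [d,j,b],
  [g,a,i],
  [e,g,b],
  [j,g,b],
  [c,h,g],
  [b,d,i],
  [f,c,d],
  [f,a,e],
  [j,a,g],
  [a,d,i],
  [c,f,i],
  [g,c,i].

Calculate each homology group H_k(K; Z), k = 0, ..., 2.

Take the total order a < b < c < d < e < f < g < h < i < j on the vertex set. Then K (dimension 2) consists of the simplices:

  0-simplices (10): a, b, c, d, e, f, g, h, i, j
  1-simplices (30): ad, ae, af, ag, ai, aj, bd, be, bf, bg, bi, bj, cd, cf, cg, ch, ci, cj, df, di, dj, ef, eg, eh, ej, fi, gh, gi, gj, hj
  2-simplices (20): adf, adi, aef, aej, agi, agj, bdi, bdj, bef, beg, bfi, bgj, cdf, cdj, cfi, cgh, cgi, chj, egh, ehj

Hence C_0 ≅ Z^10, C_1 ≅ Z^30, C_2 ≅ Z^20.

∂_1: C_1 → C_0 maps an edge to its endpoints' difference, ∂[p,q] = q − p.
As a 10×30 matrix over Z this has rank 9, with invariant factors (1,1,1,1,1,1,1,1,1).

∂_2: C_2 → C_1 acts by ∂[p,q,r] = [q,r] − [p,r] + [p,q]. For instance
  ∂bdj = dj − bj + bd,
  ∂agi = gi − ai + ag.
The resulting 30×20 matrix has rank 20, and its Smith normal form has invariant factors (1,1,1,1,1,1,1,1,1,1,1,1,1,1,1,1,1,1,1,2).

Reading off H_k = ker ∂_k / im ∂_{k+1}:

  H_0: rank C_0 − rank ∂_1 = 10 − 9 = 1, and the invariant factors of ∂_1 are all 1, so H_0 = Z.
  H_1: rank ker ∂_1 − rank ∂_2 = (30 − 9) − 20 = 1, and ∂_2 has invariant factor 2 > 1, so H_1 = Z × Z/2.
  H_2: rank ker ∂_2 − rank ∂_3 = (20 − 20) − 0 = 0, and there is no ∂_3, so H_2 = 0.

As a check, the Euler characteristic is 10 − 30 + 20 = 0, which agrees with 1 − 1 + 0 = 0.

H_0 = Z,  H_1 = Z × Z/2,  H_2 = 0.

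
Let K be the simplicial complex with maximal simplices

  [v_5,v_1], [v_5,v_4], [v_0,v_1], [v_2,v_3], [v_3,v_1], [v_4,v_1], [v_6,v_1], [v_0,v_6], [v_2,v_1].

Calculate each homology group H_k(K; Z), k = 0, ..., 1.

Fix the vertex order v_0 < v_1 < v_2 < v_3 < v_4 < v_5 < v_6 and write every simplex with vertices in increasing order. Then dim K = 1 and the simplices of K are:

  0-simplices (7): [v_0], [v_1], [v_2], [v_3], [v_4], [v_5], [v_6]
  1-simplices (9): [v_0,v_1], [v_0,v_6], [v_1,v_2], [v_1,v_3], [v_1,v_4], [v_1,v_5], [v_1,v_6], [v_2,v_3], [v_4,v_5]

giving chain groups C_0 ≅ Z^7, C_1 ≅ Z^9.

The boundary map ∂_1: C_1 → C_0 maps an edge to its endpoints' difference, ∂[p,q] = q − p.
The 7×9 boundary matrix has rank 6 and Smith normal form diag(1,1,1,1,1,1).

Now H_k = ker ∂_k / im ∂_{k+1}, so:

  H_0: rank C_0 − rank ∂_1 = 7 − 6 = 1, and the invariant factors of ∂_1 are all 1, so H_0 = Z.
  H_1: rank ker ∂_1 − rank ∂_2 = (9 − 6) − 0 = 3, and there is no ∂_2, so H_1 = Z^3.

(K is a triangulation of a wedge of 3 circles.)

H_0 ≅ Z,  H_1 ≅ Z^3.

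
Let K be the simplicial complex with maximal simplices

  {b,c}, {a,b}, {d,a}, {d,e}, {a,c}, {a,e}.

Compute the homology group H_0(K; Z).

H_0 = Z.

We work with the vertex ordering a < b < c < d < e. The simplices of K, each written with vertices in increasing order, are:

  0-simplices (5): a, b, c, d, e
  1-simplices (6): ab, ac, ad, ae, bc, de

so the chain groups are C_0 ≅ Z^5, C_1 ≅ Z^6.

The boundary map ∂_1: C_1 → C_0 maps an edge to its endpoints' difference, ∂[p,q] = q − p. For instance
  ∂de = e − d.
The resulting 5×6 matrix has rank 4, and its Smith normal form has invariant factors (1,1,1,1).

Now H_k = ker ∂_k / im ∂_{k+1}, so:

  H_0: rank C_0 − rank ∂_1 = 5 − 4 = 1, and the invariant factors of ∂_1 are all 1, so H_0 = Z.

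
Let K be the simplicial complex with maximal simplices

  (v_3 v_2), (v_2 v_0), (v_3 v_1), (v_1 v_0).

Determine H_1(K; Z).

H_1 = Z.

K has 4 vertices, 4 edges.
rank ∂_1 = 3, rank ∂_2 = 0 ⇒ b_1 = 4 − 3 − 0 = 1. So H_1 = Z.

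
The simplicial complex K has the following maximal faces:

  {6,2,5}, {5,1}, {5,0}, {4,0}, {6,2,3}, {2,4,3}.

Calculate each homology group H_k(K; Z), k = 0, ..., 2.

H_0 ≅ Z,  H_1 ≅ Z,  H_2 = 0.

Order the vertices as 0 < 1 < 2 < 3 < 4 < 5 < 6. Listing each simplex with vertices in this order, K has dimension 2 with simplices:

  0-simplices (7): [0], [1], [2], [3], [4], [5], [6]
  1-simplices (10): [0,4], [0,5], [1,5], [2,3], [2,4], [2,5], [2,6], [3,4], [3,6], [5,6]
  2-simplices (3): [2,3,4], [2,3,6], [2,5,6]

giving chain groups C_0 ≅ Z^7, C_1 ≅ Z^10, C_2 ≅ Z^3.

The boundary map ∂_1: C_1 → C_0 is given by ∂[p,q] = [q] − [p]. For instance
  ∂[5,6] = [6] − [5].
This gives a 7×10 integer matrix of rank 6; reducing to Smith normal form yields diagonal entries (1,1,1,1,1,1).

∂_2: C_2 → C_1 acts by ∂[p,q,r] = [q,r] − [p,r] + [p,q]. For instance
  ∂[2,3,6] = [3,6] − [2,6] + [2,3],
  ∂[2,3,4] = [3,4] − [2,4] + [2,3].
The 10×3 boundary matrix has rank 3 and Smith normal form diag(1,1,1).

Computing H_k = (kernel of ∂_k) / (image of ∂_{k+1}):

  H_0: rank C_0 − rank ∂_1 = 7 − 6 = 1, and the invariant factors of ∂_1 are all 1, so H_0 ≅ Z.
  H_1: rank ker ∂_1 − rank ∂_2 = (10 − 6) − 3 = 1, and the invariant factors of ∂_2 are all 1, so H_1 ≅ Z.
  H_2: rank ker ∂_2 − rank ∂_3 = (3 − 3) − 0 = 0, and there is no ∂_3, so H_2 ≅ 0.

As a check, the Euler characteristic is 7 − 10 + 3 = 0, which agrees with 1 − 1 + 0 = 0.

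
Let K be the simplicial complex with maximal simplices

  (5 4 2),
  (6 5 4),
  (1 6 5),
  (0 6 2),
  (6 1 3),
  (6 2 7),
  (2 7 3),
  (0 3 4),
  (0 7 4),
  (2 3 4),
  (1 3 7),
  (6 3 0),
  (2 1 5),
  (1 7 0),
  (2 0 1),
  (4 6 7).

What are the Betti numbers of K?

b_0 = 1, b_1 = 2, b_2 = 1.

Order the vertices as 0 < 1 < 2 < 3 < 4 < 5 < 6 < 7. Listing each simplex with vertices in this order, K has dimension 2 with simplices:

  0-simplices (8): [0], [1], [2], [3], [4], [5], [6], [7]
  1-simplices (24): (24 of them)
  2-simplices (16): [0,1,2], [0,1,7], [0,2,6], [0,3,4], [0,3,6], [0,4,7], [1,2,5], [1,3,6], [1,3,7], [1,5,6], [2,3,4], [2,3,7], [2,4,5], [2,6,7], [4,5,6], [4,6,7]

so the chain groups are C_0 ≅ Z^8, C_1 ≅ Z^24, C_2 ≅ Z^16.

∂_1: C_1 → C_0 is given by ∂[p,q] = [q] − [p]. For instance
  ∂[0,6] = [6] − [0].
This gives a 8×24 integer matrix of rank 7; reducing to Smith normal form yields diagonal entries (1,1,1,1,1,1,1).

∂_2: C_2 → C_1 acts by ∂[p,q,r] = [q,r] − [p,r] + [p,q]. For instance
  ∂[0,2,6] = [2,6] − [0,6] + [0,2],
  ∂[0,3,4] = [3,4] − [0,4] + [0,3].
The 24×16 boundary matrix has rank 15 and Smith normal form diag(1,1,1,1,1,1,1,1,1,1,1,1,1,1,1).

Computing H_k = (kernel of ∂_k) / (image of ∂_{k+1}):

  H_0: rank C_0 − rank ∂_1 = 8 − 7 = 1, and the invariant factors of ∂_1 are all 1, so H_0 = Z.
  H_1: rank ker ∂_1 − rank ∂_2 = (24 − 7) − 15 = 2, and the invariant factors of ∂_2 are all 1, so H_1 = Z^2.
  H_2: rank ker ∂_2 − rank ∂_3 = (16 − 15) − 0 = 1, and there is no ∂_3, so H_2 = Z.

Hence the Betti numbers are b_0 = 1, b_1 = 2, b_2 = 1.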